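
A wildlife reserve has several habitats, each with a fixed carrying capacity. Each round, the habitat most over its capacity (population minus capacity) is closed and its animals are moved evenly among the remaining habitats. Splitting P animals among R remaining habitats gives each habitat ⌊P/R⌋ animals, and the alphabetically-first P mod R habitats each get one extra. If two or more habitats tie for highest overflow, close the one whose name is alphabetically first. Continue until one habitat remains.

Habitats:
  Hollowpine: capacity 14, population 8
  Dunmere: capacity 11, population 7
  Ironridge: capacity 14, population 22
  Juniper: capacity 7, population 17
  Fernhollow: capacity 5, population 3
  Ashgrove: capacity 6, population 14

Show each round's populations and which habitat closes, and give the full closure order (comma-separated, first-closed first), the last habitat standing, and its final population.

Closure order: Juniper, Ashgrove, Ironridge, Fernhollow, Dunmere
Last habitat: Hollowpine with 71 animals

Round 1: Ashgrove=14 Dunmere=7 Fernhollow=3 Hollowpine=8 Ironridge=22 Juniper=17 → close Juniper (overflow 10)
  17÷5 = 3 each, +1 to first 2
Round 2: Ashgrove=18 Dunmere=11 Fernhollow=6 Hollowpine=11 Ironridge=25 → close Ashgrove (overflow 12)
  18÷4 = 4 each, +1 to first 2
Round 3: Dunmere=16 Fernhollow=11 Hollowpine=15 Ironridge=29 → close Ironridge (overflow 15)
  29÷3 = 9 each, +1 to first 2
Round 4: Dunmere=26 Fernhollow=21 Hollowpine=24 → close Fernhollow (overflow 16)
  21÷2 = 10 each, +1 to first 1
Round 5: Dunmere=37 Hollowpine=34 → close Dunmere (overflow 26)
  37÷1 = 37 each, +1 to first 0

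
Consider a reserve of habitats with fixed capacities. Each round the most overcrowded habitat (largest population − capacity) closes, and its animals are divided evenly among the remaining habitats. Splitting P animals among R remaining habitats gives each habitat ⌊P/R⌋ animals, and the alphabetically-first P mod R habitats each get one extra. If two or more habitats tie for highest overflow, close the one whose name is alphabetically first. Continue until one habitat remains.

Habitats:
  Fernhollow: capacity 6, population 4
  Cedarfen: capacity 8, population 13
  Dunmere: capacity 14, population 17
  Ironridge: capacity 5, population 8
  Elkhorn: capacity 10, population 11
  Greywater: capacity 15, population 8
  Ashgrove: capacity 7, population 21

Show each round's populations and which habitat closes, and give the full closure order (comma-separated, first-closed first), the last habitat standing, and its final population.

Round 1: Ashgrove=21 Cedarfen=13 Dunmere=17 Elkhorn=11 Fernhollow=4 Greywater=8 Ironridge=8 → close Ashgrove (overflow 14)
  21÷6 = 3 each, +1 to first 3
Round 2: Cedarfen=17 Dunmere=21 Elkhorn=15 Fernhollow=7 Greywater=11 Ironridge=11 → close Cedarfen (overflow 9)
  17÷5 = 3 each, +1 to first 2
Round 3: Dunmere=25 Elkhorn=19 Fernhollow=10 Greywater=14 Ironridge=14 → close Dunmere (overflow 11)
  25÷4 = 6 each, +1 to first 1
Round 4: Elkhorn=26 Fernhollow=16 Greywater=20 Ironridge=20 → close Elkhorn (overflow 16)
  26÷3 = 8 each, +1 to first 2
Round 5: Fernhollow=25 Greywater=29 Ironridge=28 → close Ironridge (overflow 23)
  28÷2 = 14 each, +1 to first 0
Round 6: Fernhollow=39 Greywater=43 → close Fernhollow (overflow 33)
  39÷1 = 39 each, +1 to first 0

Closure order: Ashgrove, Cedarfen, Dunmere, Elkhorn, Ironridge, Fernhollow
Last habitat: Greywater with 82 animals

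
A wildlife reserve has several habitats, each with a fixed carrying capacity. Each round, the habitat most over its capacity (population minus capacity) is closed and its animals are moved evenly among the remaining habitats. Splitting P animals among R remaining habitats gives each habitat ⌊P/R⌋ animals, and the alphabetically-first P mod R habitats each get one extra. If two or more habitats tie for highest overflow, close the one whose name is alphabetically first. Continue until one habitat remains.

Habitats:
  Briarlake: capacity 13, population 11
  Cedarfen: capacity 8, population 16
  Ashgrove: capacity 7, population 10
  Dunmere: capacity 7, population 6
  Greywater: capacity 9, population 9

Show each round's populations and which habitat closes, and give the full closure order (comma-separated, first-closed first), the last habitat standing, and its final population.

Closure order: Cedarfen, Ashgrove, Dunmere, Briarlake
Last habitat: Greywater with 52 animals

Round 1: Ashgrove=10 Briarlake=11 Cedarfen=16 Dunmere=6 Greywater=9 → close Cedarfen (overflow 8)
  16÷4 = 4 each, +1 to first 0
Round 2: Ashgrove=14 Briarlake=15 Dunmere=10 Greywater=13 → close Ashgrove (overflow 7)
  14÷3 = 4 each, +1 to first 2
Round 3: Briarlake=20 Dunmere=15 Greywater=17 → close Dunmere (overflow 8)
  15÷2 = 7 each, +1 to first 1
Round 4: Briarlake=28 Greywater=24 → close Briarlake (overflow 15)
  28÷1 = 28 each, +1 to first 0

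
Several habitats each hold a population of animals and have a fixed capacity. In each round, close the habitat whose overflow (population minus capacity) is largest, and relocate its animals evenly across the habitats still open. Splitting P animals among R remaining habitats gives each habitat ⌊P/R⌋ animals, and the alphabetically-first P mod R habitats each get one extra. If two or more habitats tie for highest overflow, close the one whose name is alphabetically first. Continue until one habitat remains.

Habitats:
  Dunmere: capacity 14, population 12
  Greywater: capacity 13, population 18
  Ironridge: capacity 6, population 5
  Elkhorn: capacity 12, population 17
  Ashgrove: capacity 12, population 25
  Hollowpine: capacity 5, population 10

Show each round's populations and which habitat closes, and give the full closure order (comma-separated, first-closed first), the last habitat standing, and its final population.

Closure order: Ashgrove, Elkhorn, Greywater, Hollowpine, Dunmere
Last habitat: Ironridge with 87 animals

Round 1: Ashgrove=25 Dunmere=12 Elkhorn=17 Greywater=18 Hollowpine=10 Ironridge=5 → close Ashgrove (overflow 13)
  25÷5 = 5 each, +1 to first 0
Round 2: Dunmere=17 Elkhorn=22 Greywater=23 Hollowpine=15 Ironridge=10 → close Elkhorn (overflow 10)
  22÷4 = 5 each, +1 to first 2
Round 3: Dunmere=23 Greywater=29 Hollowpine=20 Ironridge=15 → close Greywater (overflow 16)
  29÷3 = 9 each, +1 to first 2
Round 4: Dunmere=33 Hollowpine=30 Ironridge=24 → close Hollowpine (overflow 25)
  30÷2 = 15 each, +1 to first 0
Round 5: Dunmere=48 Ironridge=39 → close Dunmere (overflow 34)
  48÷1 = 48 each, +1 to first 0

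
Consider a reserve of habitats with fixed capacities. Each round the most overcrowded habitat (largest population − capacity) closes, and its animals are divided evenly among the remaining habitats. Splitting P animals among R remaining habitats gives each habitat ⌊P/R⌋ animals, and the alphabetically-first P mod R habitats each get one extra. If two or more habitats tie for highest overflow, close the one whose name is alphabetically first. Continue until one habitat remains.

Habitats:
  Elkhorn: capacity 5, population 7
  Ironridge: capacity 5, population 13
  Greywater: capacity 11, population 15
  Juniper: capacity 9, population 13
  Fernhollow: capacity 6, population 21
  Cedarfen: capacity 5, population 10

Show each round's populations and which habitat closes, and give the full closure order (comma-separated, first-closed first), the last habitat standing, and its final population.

Round 1: Cedarfen=10 Elkhorn=7 Fernhollow=21 Greywater=15 Ironridge=13 Juniper=13 → close Fernhollow (overflow 15)
  21÷5 = 4 each, +1 to first 1
Round 2: Cedarfen=15 Elkhorn=11 Greywater=19 Ironridge=17 Juniper=17 → close Ironridge (overflow 12)
  17÷4 = 4 each, +1 to first 1
Round 3: Cedarfen=20 Elkhorn=15 Greywater=23 Juniper=21 → close Cedarfen (overflow 15)
  20÷3 = 6 each, +1 to first 2
Round 4: Elkhorn=22 Greywater=30 Juniper=27 → close Greywater (overflow 19)
  30÷2 = 15 each, +1 to first 0
Round 5: Elkhorn=37 Juniper=42 → close Juniper (overflow 33)
  42÷1 = 42 each, +1 to first 0

Closure order: Fernhollow, Ironridge, Cedarfen, Greywater, Juniper
Last habitat: Elkhorn with 79 animals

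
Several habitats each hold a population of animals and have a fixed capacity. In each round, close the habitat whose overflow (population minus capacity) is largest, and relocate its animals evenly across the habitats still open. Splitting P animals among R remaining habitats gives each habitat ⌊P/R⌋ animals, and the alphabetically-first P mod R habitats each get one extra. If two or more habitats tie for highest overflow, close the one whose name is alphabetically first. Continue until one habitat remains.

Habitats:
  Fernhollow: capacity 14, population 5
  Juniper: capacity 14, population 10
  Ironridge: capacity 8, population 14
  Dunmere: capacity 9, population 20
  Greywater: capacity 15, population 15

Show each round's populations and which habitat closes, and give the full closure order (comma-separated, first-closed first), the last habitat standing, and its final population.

Round 1: Dunmere=20 Fernhollow=5 Greywater=15 Ironridge=14 Juniper=10 → close Dunmere (overflow 11)
  20÷4 = 5 each, +1 to first 0
Round 2: Fernhollow=10 Greywater=20 Ironridge=19 Juniper=15 → close Ironridge (overflow 11)
  19÷3 = 6 each, +1 to first 1
Round 3: Fernhollow=17 Greywater=26 Juniper=21 → close Greywater (overflow 11)
  26÷2 = 13 each, +1 to first 0
Round 4: Fernhollow=30 Juniper=34 → close Juniper (overflow 20)
  34÷1 = 34 each, +1 to first 0

Closure order: Dunmere, Ironridge, Greywater, Juniper
Last habitat: Fernhollow with 64 animals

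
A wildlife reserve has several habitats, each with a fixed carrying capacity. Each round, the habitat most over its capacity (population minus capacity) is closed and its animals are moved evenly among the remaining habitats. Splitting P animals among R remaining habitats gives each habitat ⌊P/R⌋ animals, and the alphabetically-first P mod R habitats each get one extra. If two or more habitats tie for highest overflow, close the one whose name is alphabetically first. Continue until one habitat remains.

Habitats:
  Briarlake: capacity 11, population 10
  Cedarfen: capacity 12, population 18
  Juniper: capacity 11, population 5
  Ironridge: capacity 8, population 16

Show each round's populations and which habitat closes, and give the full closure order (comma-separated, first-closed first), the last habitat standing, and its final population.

Closure order: Ironridge, Cedarfen, Briarlake
Last habitat: Juniper with 49 animals

Round 1: Briarlake=10 Cedarfen=18 Ironridge=16 Juniper=5 → close Ironridge (overflow 8)
  16÷3 = 5 each, +1 to first 1
Round 2: Briarlake=16 Cedarfen=23 Juniper=10 → close Cedarfen (overflow 11)
  23÷2 = 11 each, +1 to first 1
Round 3: Briarlake=28 Juniper=21 → close Briarlake (overflow 17)
  28÷1 = 28 each, +1 to first 0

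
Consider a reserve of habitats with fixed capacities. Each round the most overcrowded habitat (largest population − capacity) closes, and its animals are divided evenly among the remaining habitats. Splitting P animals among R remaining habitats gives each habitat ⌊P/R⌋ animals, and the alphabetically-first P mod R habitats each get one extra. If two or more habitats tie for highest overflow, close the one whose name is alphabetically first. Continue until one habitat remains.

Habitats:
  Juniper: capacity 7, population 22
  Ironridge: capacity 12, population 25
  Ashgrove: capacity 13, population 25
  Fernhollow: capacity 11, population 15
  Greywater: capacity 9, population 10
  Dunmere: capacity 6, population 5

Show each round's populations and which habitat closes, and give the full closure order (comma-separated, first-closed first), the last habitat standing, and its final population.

Round 1: Ashgrove=25 Dunmere=5 Fernhollow=15 Greywater=10 Ironridge=25 Juniper=22 → close Juniper (overflow 15)
  22÷5 = 4 each, +1 to first 2
Round 2: Ashgrove=30 Dunmere=10 Fernhollow=19 Greywater=14 Ironridge=29 → close Ashgrove (overflow 17)
  30÷4 = 7 each, +1 to first 2
Round 3: Dunmere=18 Fernhollow=27 Greywater=21 Ironridge=36 → close Ironridge (overflow 24)
  36÷3 = 12 each, +1 to first 0
Round 4: Dunmere=30 Fernhollow=39 Greywater=33 → close Fernhollow (overflow 28)
  39÷2 = 19 each, +1 to first 1
Round 5: Dunmere=50 Greywater=52 → close Dunmere (overflow 44)
  50÷1 = 50 each, +1 to first 0

Closure order: Juniper, Ashgrove, Ironridge, Fernhollow, Dunmere
Last habitat: Greywater with 102 animals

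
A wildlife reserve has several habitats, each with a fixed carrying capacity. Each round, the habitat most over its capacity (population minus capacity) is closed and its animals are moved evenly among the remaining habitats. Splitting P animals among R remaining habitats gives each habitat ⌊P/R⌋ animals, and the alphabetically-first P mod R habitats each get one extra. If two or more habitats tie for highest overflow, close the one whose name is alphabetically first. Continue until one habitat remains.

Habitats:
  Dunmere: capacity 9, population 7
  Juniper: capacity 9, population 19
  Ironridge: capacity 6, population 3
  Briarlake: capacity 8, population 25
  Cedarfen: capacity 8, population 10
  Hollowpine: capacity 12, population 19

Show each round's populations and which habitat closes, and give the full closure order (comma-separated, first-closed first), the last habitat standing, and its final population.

Closure order: Briarlake, Juniper, Hollowpine, Cedarfen, Dunmere
Last habitat: Ironridge with 83 animals

Round 1: Briarlake=25 Cedarfen=10 Dunmere=7 Hollowpine=19 Ironridge=3 Juniper=19 → close Briarlake (overflow 17)
  25÷5 = 5 each, +1 to first 0
Round 2: Cedarfen=15 Dunmere=12 Hollowpine=24 Ironridge=8 Juniper=24 → close Juniper (overflow 15)
  24÷4 = 6 each, +1 to first 0
Round 3: Cedarfen=21 Dunmere=18 Hollowpine=30 Ironridge=14 → close Hollowpine (overflow 18)
  30÷3 = 10 each, +1 to first 0
Round 4: Cedarfen=31 Dunmere=28 Ironridge=24 → close Cedarfen (overflow 23)
  31÷2 = 15 each, +1 to first 1
Round 5: Dunmere=44 Ironridge=39 → close Dunmere (overflow 35)
  44÷1 = 44 each, +1 to first 0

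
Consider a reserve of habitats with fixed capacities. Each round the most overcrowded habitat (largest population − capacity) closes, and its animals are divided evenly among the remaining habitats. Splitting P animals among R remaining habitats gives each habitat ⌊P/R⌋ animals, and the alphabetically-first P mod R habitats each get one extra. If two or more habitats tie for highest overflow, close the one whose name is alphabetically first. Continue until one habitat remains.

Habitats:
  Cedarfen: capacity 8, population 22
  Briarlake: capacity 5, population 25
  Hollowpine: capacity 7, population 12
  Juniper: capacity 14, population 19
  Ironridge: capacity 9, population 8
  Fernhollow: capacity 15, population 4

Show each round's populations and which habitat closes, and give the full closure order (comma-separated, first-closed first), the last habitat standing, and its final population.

Closure order: Briarlake, Cedarfen, Hollowpine, Juniper, Ironridge
Last habitat: Fernhollow with 90 animals

Round 1: Briarlake=25 Cedarfen=22 Fernhollow=4 Hollowpine=12 Ironridge=8 Juniper=19 → close Briarlake (overflow 20)
  25÷5 = 5 each, +1 to first 0
Round 2: Cedarfen=27 Fernhollow=9 Hollowpine=17 Ironridge=13 Juniper=24 → close Cedarfen (overflow 19)
  27÷4 = 6 each, +1 to first 3
Round 3: Fernhollow=16 Hollowpine=24 Ironridge=20 Juniper=30 → close Hollowpine (overflow 17)
  24÷3 = 8 each, +1 to first 0
Round 4: Fernhollow=24 Ironridge=28 Juniper=38 → close Juniper (overflow 24)
  38÷2 = 19 each, +1 to first 0
Round 5: Fernhollow=43 Ironridge=47 → close Ironridge (overflow 38)
  47÷1 = 47 each, +1 to first 0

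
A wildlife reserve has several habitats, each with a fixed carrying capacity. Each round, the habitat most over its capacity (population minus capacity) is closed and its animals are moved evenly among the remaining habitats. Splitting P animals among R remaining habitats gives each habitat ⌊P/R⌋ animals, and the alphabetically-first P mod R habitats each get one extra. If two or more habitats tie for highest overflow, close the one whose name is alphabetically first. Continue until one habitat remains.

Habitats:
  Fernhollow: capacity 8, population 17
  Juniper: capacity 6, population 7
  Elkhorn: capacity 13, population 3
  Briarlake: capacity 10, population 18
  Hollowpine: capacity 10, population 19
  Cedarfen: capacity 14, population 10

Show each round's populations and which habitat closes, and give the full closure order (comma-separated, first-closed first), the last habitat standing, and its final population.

Closure order: Fernhollow, Briarlake, Hollowpine, Juniper, Cedarfen
Last habitat: Elkhorn with 74 animals

Round 1: Briarlake=18 Cedarfen=10 Elkhorn=3 Fernhollow=17 Hollowpine=19 Juniper=7 → close Fernhollow (overflow 9)
  17÷5 = 3 each, +1 to first 2
Round 2: Briarlake=22 Cedarfen=14 Elkhorn=6 Hollowpine=22 Juniper=10 → close Briarlake (overflow 12)
  22÷4 = 5 each, +1 to first 2
Round 3: Cedarfen=20 Elkhorn=12 Hollowpine=27 Juniper=15 → close Hollowpine (overflow 17)
  27÷3 = 9 each, +1 to first 0
Round 4: Cedarfen=29 Elkhorn=21 Juniper=24 → close Juniper (overflow 18)
  24÷2 = 12 each, +1 to first 0
Round 5: Cedarfen=41 Elkhorn=33 → close Cedarfen (overflow 27)
  41÷1 = 41 each, +1 to first 0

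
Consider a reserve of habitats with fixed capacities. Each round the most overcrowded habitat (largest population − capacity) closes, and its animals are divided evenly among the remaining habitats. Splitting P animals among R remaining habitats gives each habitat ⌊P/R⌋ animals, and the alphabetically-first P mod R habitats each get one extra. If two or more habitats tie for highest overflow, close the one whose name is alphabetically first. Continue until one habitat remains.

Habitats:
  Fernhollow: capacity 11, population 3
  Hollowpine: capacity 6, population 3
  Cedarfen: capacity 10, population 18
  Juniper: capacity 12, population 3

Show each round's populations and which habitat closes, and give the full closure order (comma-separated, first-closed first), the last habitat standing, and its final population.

Closure order: Cedarfen, Hollowpine, Fernhollow
Last habitat: Juniper with 27 animals

Round 1: Cedarfen=18 Fernhollow=3 Hollowpine=3 Juniper=3 → close Cedarfen (overflow 8)
  18÷3 = 6 each, +1 to first 0
Round 2: Fernhollow=9 Hollowpine=9 Juniper=9 → close Hollowpine (overflow 3)
  9÷2 = 4 each, +1 to first 1
Round 3: Fernhollow=14 Juniper=13 → close Fernhollow (overflow 3)
  14÷1 = 14 each, +1 to first 0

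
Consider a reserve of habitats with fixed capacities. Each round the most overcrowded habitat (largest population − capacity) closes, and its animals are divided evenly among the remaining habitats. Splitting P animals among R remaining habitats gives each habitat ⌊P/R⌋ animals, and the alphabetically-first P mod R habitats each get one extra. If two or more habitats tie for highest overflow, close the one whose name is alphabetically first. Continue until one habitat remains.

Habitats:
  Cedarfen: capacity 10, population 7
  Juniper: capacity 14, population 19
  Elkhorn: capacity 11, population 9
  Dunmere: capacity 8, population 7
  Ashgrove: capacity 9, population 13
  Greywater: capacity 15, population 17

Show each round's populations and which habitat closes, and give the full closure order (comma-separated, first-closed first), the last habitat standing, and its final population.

Round 1: Ashgrove=13 Cedarfen=7 Dunmere=7 Elkhorn=9 Greywater=17 Juniper=19 → close Juniper (overflow 5)
  19÷5 = 3 each, +1 to first 4
Round 2: Ashgrove=17 Cedarfen=11 Dunmere=11 Elkhorn=13 Greywater=20 → close Ashgrove (overflow 8)
  17÷4 = 4 each, +1 to first 1
Round 3: Cedarfen=16 Dunmere=15 Elkhorn=17 Greywater=24 → close Greywater (overflow 9)
  24÷3 = 8 each, +1 to first 0
Round 4: Cedarfen=24 Dunmere=23 Elkhorn=25 → close Dunmere (overflow 15)
  23÷2 = 11 each, +1 to first 1
Round 5: Cedarfen=36 Elkhorn=36 → close Cedarfen (overflow 26)
  36÷1 = 36 each, +1 to first 0

Closure order: Juniper, Ashgrove, Greywater, Dunmere, Cedarfen
Last habitat: Elkhorn with 72 animals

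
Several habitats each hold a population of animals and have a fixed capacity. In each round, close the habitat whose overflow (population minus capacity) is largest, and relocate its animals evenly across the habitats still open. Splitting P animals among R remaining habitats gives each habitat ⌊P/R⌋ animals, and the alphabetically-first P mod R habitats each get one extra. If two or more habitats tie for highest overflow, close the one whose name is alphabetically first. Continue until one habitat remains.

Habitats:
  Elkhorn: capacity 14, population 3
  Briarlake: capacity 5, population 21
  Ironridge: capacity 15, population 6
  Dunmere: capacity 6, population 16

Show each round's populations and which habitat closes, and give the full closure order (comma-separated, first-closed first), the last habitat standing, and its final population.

Round 1: Briarlake=21 Dunmere=16 Elkhorn=3 Ironridge=6 → close Briarlake (overflow 16)
  21÷3 = 7 each, +1 to first 0
Round 2: Dunmere=23 Elkhorn=10 Ironridge=13 → close Dunmere (overflow 17)
  23÷2 = 11 each, +1 to first 1
Round 3: Elkhorn=22 Ironridge=24 → close Ironridge (overflow 9)
  24÷1 = 24 each, +1 to first 0

Closure order: Briarlake, Dunmere, Ironridge
Last habitat: Elkhorn with 46 animals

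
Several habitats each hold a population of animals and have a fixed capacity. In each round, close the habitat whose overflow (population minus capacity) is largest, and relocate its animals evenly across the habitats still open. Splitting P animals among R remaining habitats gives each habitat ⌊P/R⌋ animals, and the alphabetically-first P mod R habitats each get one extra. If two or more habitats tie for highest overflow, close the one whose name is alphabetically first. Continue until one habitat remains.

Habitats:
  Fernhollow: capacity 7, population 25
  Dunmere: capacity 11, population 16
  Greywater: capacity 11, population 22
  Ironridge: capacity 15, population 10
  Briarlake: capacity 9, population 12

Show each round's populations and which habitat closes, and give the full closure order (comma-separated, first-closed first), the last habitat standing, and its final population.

Round 1: Briarlake=12 Dunmere=16 Fernhollow=25 Greywater=22 Ironridge=10 → close Fernhollow (overflow 18)
  25÷4 = 6 each, +1 to first 1
Round 2: Briarlake=19 Dunmere=22 Greywater=28 Ironridge=16 → close Greywater (overflow 17)
  28÷3 = 9 each, +1 to first 1
Round 3: Briarlake=29 Dunmere=31 Ironridge=25 → close Briarlake (overflow 20)
  29÷2 = 14 each, +1 to first 1
Round 4: Dunmere=46 Ironridge=39 → close Dunmere (overflow 35)
  46÷1 = 46 each, +1 to first 0

Closure order: Fernhollow, Greywater, Briarlake, Dunmere
Last habitat: Ironridge with 85 animals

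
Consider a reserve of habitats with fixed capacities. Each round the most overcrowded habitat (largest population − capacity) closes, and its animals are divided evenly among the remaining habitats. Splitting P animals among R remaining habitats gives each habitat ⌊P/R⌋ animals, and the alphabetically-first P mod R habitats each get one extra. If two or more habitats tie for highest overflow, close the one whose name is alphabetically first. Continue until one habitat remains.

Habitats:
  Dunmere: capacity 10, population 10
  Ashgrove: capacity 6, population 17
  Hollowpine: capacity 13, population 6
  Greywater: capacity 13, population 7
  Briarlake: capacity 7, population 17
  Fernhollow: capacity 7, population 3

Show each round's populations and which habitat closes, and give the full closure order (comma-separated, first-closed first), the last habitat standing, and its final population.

Closure order: Ashgrove, Briarlake, Dunmere, Fernhollow, Greywater
Last habitat: Hollowpine with 60 animals

Round 1: Ashgrove=17 Briarlake=17 Dunmere=10 Fernhollow=3 Greywater=7 Hollowpine=6 → close Ashgrove (overflow 11)
  17÷5 = 3 each, +1 to first 2
Round 2: Briarlake=21 Dunmere=14 Fernhollow=6 Greywater=10 Hollowpine=9 → close Briarlake (overflow 14)
  21÷4 = 5 each, +1 to first 1
Round 3: Dunmere=20 Fernhollow=11 Greywater=15 Hollowpine=14 → close Dunmere (overflow 10)
  20÷3 = 6 each, +1 to first 2
Round 4: Fernhollow=18 Greywater=22 Hollowpine=20 → close Fernhollow (overflow 11)
  18÷2 = 9 each, +1 to first 0
Round 5: Greywater=31 Hollowpine=29 → close Greywater (overflow 18)
  31÷1 = 31 each, +1 to first 0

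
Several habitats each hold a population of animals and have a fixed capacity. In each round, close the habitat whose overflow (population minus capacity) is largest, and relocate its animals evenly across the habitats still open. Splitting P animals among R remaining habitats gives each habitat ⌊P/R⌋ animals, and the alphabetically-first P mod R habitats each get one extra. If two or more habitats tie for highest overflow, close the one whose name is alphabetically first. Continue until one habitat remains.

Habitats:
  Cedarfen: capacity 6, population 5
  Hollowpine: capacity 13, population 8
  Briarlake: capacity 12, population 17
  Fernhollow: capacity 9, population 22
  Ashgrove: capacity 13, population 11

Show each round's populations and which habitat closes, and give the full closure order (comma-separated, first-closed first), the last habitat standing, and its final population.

Closure order: Fernhollow, Briarlake, Ashgrove, Cedarfen
Last habitat: Hollowpine with 63 animals

Round 1: Ashgrove=11 Briarlake=17 Cedarfen=5 Fernhollow=22 Hollowpine=8 → close Fernhollow (overflow 13)
  22÷4 = 5 each, +1 to first 2
Round 2: Ashgrove=17 Briarlake=23 Cedarfen=10 Hollowpine=13 → close Briarlake (overflow 11)
  23÷3 = 7 each, +1 to first 2
Round 3: Ashgrove=25 Cedarfen=18 Hollowpine=20 → close Ashgrove (overflow 12)
  25÷2 = 12 each, +1 to first 1
Round 4: Cedarfen=31 Hollowpine=32 → close Cedarfen (overflow 25)
  31÷1 = 31 each, +1 to first 0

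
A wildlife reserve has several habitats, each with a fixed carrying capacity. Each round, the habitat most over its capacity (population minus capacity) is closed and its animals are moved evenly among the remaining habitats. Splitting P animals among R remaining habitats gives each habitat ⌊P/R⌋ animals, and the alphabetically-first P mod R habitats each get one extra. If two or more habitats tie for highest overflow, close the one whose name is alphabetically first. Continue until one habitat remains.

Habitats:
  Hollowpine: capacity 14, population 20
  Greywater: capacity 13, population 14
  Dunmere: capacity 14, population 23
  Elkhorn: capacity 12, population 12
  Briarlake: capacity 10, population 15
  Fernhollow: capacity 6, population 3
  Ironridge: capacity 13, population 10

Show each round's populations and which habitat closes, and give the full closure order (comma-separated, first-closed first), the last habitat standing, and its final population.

Closure order: Dunmere, Hollowpine, Briarlake, Greywater, Elkhorn, Fernhollow
Last habitat: Ironridge with 97 animals

Round 1: Briarlake=15 Dunmere=23 Elkhorn=12 Fernhollow=3 Greywater=14 Hollowpine=20 Ironridge=10 → close Dunmere (overflow 9)
  23÷6 = 3 each, +1 to first 5
Round 2: Briarlake=19 Elkhorn=16 Fernhollow=7 Greywater=18 Hollowpine=24 Ironridge=13 → close Hollowpine (overflow 10)
  24÷5 = 4 each, +1 to first 4
Round 3: Briarlake=24 Elkhorn=21 Fernhollow=12 Greywater=23 Ironridge=17 → close Briarlake (overflow 14)
  24÷4 = 6 each, +1 to first 0
Round 4: Elkhorn=27 Fernhollow=18 Greywater=29 Ironridge=23 → close Greywater (overflow 16)
  29÷3 = 9 each, +1 to first 2
Round 5: Elkhorn=37 Fernhollow=28 Ironridge=32 → close Elkhorn (overflow 25)
  37÷2 = 18 each, +1 to first 1
Round 6: Fernhollow=47 Ironridge=50 → close Fernhollow (overflow 41)
  47÷1 = 47 each, +1 to first 0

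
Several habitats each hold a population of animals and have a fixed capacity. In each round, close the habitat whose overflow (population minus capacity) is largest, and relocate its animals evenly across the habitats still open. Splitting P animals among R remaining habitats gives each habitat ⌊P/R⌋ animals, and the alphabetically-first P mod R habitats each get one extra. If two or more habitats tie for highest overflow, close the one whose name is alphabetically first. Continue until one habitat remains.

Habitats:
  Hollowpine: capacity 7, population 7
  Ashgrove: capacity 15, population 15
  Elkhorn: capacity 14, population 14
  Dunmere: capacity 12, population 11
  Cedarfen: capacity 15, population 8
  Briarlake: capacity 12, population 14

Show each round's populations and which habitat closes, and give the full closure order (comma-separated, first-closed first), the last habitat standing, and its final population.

Round 1: Ashgrove=15 Briarlake=14 Cedarfen=8 Dunmere=11 Elkhorn=14 Hollowpine=7 → close Briarlake (overflow 2)
  14÷5 = 2 each, +1 to first 4
Round 2: Ashgrove=18 Cedarfen=11 Dunmere=14 Elkhorn=17 Hollowpine=9 → close Ashgrove (overflow 3)
  18÷4 = 4 each, +1 to first 2
Round 3: Cedarfen=16 Dunmere=19 Elkhorn=21 Hollowpine=13 → close Dunmere (overflow 7)
  19÷3 = 6 each, +1 to first 1
Round 4: Cedarfen=23 Elkhorn=27 Hollowpine=19 → close Elkhorn (overflow 13)
  27÷2 = 13 each, +1 to first 1
Round 5: Cedarfen=37 Hollowpine=32 → close Hollowpine (overflow 25)
  32÷1 = 32 each, +1 to first 0

Closure order: Briarlake, Ashgrove, Dunmere, Elkhorn, Hollowpine
Last habitat: Cedarfen with 69 animals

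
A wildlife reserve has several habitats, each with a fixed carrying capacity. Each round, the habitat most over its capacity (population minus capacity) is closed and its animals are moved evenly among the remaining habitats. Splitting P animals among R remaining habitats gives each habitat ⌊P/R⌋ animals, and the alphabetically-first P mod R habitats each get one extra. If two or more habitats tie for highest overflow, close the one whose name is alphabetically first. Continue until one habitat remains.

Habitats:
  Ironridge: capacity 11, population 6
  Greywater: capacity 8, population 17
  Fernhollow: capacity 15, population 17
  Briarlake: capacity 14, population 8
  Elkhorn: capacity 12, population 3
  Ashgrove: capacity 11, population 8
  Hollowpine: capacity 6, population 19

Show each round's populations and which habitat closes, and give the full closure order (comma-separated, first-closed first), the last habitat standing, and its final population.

Closure order: Hollowpine, Greywater, Fernhollow, Ashgrove, Briarlake, Ironridge
Last habitat: Elkhorn with 78 animals

Round 1: Ashgrove=8 Briarlake=8 Elkhorn=3 Fernhollow=17 Greywater=17 Hollowpine=19 Ironridge=6 → close Hollowpine (overflow 13)
  19÷6 = 3 each, +1 to first 1
Round 2: Ashgrove=12 Briarlake=11 Elkhorn=6 Fernhollow=20 Greywater=20 Ironridge=9 → close Greywater (overflow 12)
  20÷5 = 4 each, +1 to first 0
Round 3: Ashgrove=16 Briarlake=15 Elkhorn=10 Fernhollow=24 Ironridge=13 → close Fernhollow (overflow 9)
  24÷4 = 6 each, +1 to first 0
Round 4: Ashgrove=22 Briarlake=21 Elkhorn=16 Ironridge=19 → close Ashgrove (overflow 11)
  22÷3 = 7 each, +1 to first 1
Round 5: Briarlake=29 Elkhorn=23 Ironridge=26 → close Briarlake (overflow 15)
  29÷2 = 14 each, +1 to first 1
Round 6: Elkhorn=38 Ironridge=40 → close Ironridge (overflow 29)
  40÷1 = 40 each, +1 to first 0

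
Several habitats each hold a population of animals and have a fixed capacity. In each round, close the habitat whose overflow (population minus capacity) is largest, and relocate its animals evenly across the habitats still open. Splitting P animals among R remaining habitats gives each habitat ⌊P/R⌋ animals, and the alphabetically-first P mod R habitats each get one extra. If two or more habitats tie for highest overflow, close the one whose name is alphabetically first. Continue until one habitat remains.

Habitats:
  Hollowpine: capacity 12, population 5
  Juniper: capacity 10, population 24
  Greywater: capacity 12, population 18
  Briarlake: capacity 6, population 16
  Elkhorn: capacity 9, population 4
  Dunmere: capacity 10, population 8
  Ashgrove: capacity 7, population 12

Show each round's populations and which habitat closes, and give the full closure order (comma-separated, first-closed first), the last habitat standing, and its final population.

Closure order: Juniper, Briarlake, Greywater, Ashgrove, Dunmere, Elkhorn
Last habitat: Hollowpine with 87 animals

Round 1: Ashgrove=12 Briarlake=16 Dunmere=8 Elkhorn=4 Greywater=18 Hollowpine=5 Juniper=24 → close Juniper (overflow 14)
  24÷6 = 4 each, +1 to first 0
Round 2: Ashgrove=16 Briarlake=20 Dunmere=12 Elkhorn=8 Greywater=22 Hollowpine=9 → close Briarlake (overflow 14)
  20÷5 = 4 each, +1 to first 0
Round 3: Ashgrove=20 Dunmere=16 Elkhorn=12 Greywater=26 Hollowpine=13 → close Greywater (overflow 14)
  26÷4 = 6 each, +1 to first 2
Round 4: Ashgrove=27 Dunmere=23 Elkhorn=18 Hollowpine=19 → close Ashgrove (overflow 20)
  27÷3 = 9 each, +1 to first 0
Round 5: Dunmere=32 Elkhorn=27 Hollowpine=28 → close Dunmere (overflow 22)
  32÷2 = 16 each, +1 to first 0
Round 6: Elkhorn=43 Hollowpine=44 → close Elkhorn (overflow 34)
  43÷1 = 43 each, +1 to first 0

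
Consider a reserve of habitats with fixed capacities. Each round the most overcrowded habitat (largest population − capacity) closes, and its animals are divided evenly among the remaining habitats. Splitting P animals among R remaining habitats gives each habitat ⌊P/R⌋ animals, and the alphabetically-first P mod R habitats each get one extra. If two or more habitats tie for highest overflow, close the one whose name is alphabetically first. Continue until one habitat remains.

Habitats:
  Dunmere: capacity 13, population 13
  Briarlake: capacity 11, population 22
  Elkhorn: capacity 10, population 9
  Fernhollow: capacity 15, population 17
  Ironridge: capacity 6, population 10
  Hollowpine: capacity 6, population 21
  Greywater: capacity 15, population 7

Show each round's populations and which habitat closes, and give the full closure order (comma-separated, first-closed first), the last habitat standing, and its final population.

Round 1: Briarlake=22 Dunmere=13 Elkhorn=9 Fernhollow=17 Greywater=7 Hollowpine=21 Ironridge=10 → close Hollowpine (overflow 15)
  21÷6 = 3 each, +1 to first 3
Round 2: Briarlake=26 Dunmere=17 Elkhorn=13 Fernhollow=20 Greywater=10 Ironridge=13 → close Briarlake (overflow 15)
  26÷5 = 5 each, +1 to first 1
Round 3: Dunmere=23 Elkhorn=18 Fernhollow=25 Greywater=15 Ironridge=18 → close Ironridge (overflow 12)
  18÷4 = 4 each, +1 to first 2
Round 4: Dunmere=28 Elkhorn=23 Fernhollow=29 Greywater=19 → close Dunmere (overflow 15)
  28÷3 = 9 each, +1 to first 1
Round 5: Elkhorn=33 Fernhollow=38 Greywater=28 → close Elkhorn (overflow 23)
  33÷2 = 16 each, +1 to first 1
Round 6: Fernhollow=55 Greywater=44 → close Fernhollow (overflow 40)
  55÷1 = 55 each, +1 to first 0

Closure order: Hollowpine, Briarlake, Ironridge, Dunmere, Elkhorn, Fernhollow
Last habitat: Greywater with 99 animals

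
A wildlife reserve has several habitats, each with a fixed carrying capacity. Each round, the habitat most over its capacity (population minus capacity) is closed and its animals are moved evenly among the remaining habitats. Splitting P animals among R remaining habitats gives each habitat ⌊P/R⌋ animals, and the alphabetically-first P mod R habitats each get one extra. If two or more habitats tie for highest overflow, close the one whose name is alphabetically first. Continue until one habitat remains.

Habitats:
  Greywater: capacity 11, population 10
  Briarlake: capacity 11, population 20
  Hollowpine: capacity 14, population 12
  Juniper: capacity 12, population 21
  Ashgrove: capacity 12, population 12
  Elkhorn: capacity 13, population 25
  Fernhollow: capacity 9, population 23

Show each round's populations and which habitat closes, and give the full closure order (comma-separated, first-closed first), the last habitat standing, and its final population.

Round 1: Ashgrove=12 Briarlake=20 Elkhorn=25 Fernhollow=23 Greywater=10 Hollowpine=12 Juniper=21 → close Fernhollow (overflow 14)
  23÷6 = 3 each, +1 to first 5
Round 2: Ashgrove=16 Briarlake=24 Elkhorn=29 Greywater=14 Hollowpine=16 Juniper=24 → close Elkhorn (overflow 16)
  29÷5 = 5 each, +1 to first 4
Round 3: Ashgrove=22 Briarlake=30 Greywater=20 Hollowpine=22 Juniper=29 → close Briarlake (overflow 19)
  30÷4 = 7 each, +1 to first 2
Round 4: Ashgrove=30 Greywater=28 Hollowpine=29 Juniper=36 → close Juniper (overflow 24)
  36÷3 = 12 each, +1 to first 0
Round 5: Ashgrove=42 Greywater=40 Hollowpine=41 → close Ashgrove (overflow 30)
  42÷2 = 21 each, +1 to first 0
Round 6: Greywater=61 Hollowpine=62 → close Greywater (overflow 50)
  61÷1 = 61 each, +1 to first 0

Closure order: Fernhollow, Elkhorn, Briarlake, Juniper, Ashgrove, Greywater
Last habitat: Hollowpine with 123 animals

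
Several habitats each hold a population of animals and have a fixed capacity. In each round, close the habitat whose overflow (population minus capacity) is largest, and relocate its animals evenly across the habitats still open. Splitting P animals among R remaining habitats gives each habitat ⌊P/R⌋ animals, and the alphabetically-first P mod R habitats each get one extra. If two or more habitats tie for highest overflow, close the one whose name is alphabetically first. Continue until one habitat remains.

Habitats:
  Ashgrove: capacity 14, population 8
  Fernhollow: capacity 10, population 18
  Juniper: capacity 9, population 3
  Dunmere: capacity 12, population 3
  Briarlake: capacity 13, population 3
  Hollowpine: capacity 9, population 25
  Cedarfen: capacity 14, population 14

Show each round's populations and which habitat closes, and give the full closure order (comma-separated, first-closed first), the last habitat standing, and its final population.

Closure order: Hollowpine, Fernhollow, Cedarfen, Ashgrove, Juniper, Briarlake
Last habitat: Dunmere with 74 animals

Round 1: Ashgrove=8 Briarlake=3 Cedarfen=14 Dunmere=3 Fernhollow=18 Hollowpine=25 Juniper=3 → close Hollowpine (overflow 16)
  25÷6 = 4 each, +1 to first 1
Round 2: Ashgrove=13 Briarlake=7 Cedarfen=18 Dunmere=7 Fernhollow=22 Juniper=7 → close Fernhollow (overflow 12)
  22÷5 = 4 each, +1 to first 2
Round 3: Ashgrove=18 Briarlake=12 Cedarfen=22 Dunmere=11 Juniper=11 → close Cedarfen (overflow 8)
  22÷4 = 5 each, +1 to first 2
Round 4: Ashgrove=24 Briarlake=18 Dunmere=16 Juniper=16 → close Ashgrove (overflow 10)
  24÷3 = 8 each, +1 to first 0
Round 5: Briarlake=26 Dunmere=24 Juniper=24 → close Juniper (overflow 15)
  24÷2 = 12 each, +1 to first 0
Round 6: Briarlake=38 Dunmere=36 → close Briarlake (overflow 25)
  38÷1 = 38 each, +1 to first 0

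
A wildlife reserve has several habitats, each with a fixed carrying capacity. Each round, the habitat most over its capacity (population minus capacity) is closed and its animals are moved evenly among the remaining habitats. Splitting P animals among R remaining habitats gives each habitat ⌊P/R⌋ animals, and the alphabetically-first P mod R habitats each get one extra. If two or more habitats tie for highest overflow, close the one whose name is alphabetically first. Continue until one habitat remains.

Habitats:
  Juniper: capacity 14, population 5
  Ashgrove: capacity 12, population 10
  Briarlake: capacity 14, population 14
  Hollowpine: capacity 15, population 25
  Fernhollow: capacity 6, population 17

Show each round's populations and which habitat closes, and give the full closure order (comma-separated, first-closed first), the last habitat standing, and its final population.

Round 1: Ashgrove=10 Briarlake=14 Fernhollow=17 Hollowpine=25 Juniper=5 → close Fernhollow (overflow 11)
  17÷4 = 4 each, +1 to first 1
Round 2: Ashgrove=15 Briarlake=18 Hollowpine=29 Juniper=9 → close Hollowpine (overflow 14)
  29÷3 = 9 each, +1 to first 2
Round 3: Ashgrove=25 Briarlake=28 Juniper=18 → close Briarlake (overflow 14)
  28÷2 = 14 each, +1 to first 0
Round 4: Ashgrove=39 Juniper=32 → close Ashgrove (overflow 27)
  39÷1 = 39 each, +1 to first 0

Closure order: Fernhollow, Hollowpine, Briarlake, Ashgrove
Last habitat: Juniper with 71 animals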